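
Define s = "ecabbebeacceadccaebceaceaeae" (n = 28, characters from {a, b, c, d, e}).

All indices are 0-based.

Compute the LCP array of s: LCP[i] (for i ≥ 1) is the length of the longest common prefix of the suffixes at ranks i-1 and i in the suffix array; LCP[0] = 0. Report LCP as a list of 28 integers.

[0, 1, 2, 1, 1, 2, 2, 0, 1, 1, 2, 0, 2, 1, 2, 1, 3, 3, 0, 0, 1, 3, 2, 2, 3, 1, 2, 1]

sorted suffixes:
  #0 SA[0]=2  'abbebeacceadccaebceaceaeae'
  #1 SA[1]=8  'acceadccaebceaceaeae'
  #2 SA[2]=21  'aceaeae'
  #3 SA[3]=12  'adccaebceaceaeae'
  #4 SA[4]=26  'ae'
  #5 SA[5]=24  'aeae'
  #6 SA[6]=16  'aebceaceaeae'
  #7 SA[7]=3  'bbebeacceadccaebceaceaeae'
  #8 SA[8]=18  'bceaceaeae'
  #9 SA[9]=6  'beacceadccaebceaceaeae'
  #10 SA[10]=4  'bebeacceadccaebceaceaeae'
  #11 SA[11]=1  'cabbebeacceadccaebceaceaeae'
  #12 SA[12]=15  'caebceaceaeae'
  #13 SA[13]=14  'ccaebceaceaeae'
  #14 SA[14]=9  'cceadccaebceaceaeae'
  #15 SA[15]=19  'ceaceaeae'
  #16 SA[16]=10  'ceadccaebceaceaeae'
  #17 SA[17]=22  'ceaeae'
  #18 SA[18]=13  'dccaebceaceaeae'
  #19 SA[19]=27  'e'
  #20 SA[20]=7  'eacceadccaebceaceaeae'
  #21 SA[21]=20  'eaceaeae'
  #22 SA[22]=11  'eadccaebceaceaeae'
  #23 SA[23]=25  'eae'
  #24 SA[24]=23  'eaeae'
  #25 SA[25]=17  'ebceaceaeae'
  #26 SA[26]=5  'ebeacceadccaebceaceaeae'
  #27 SA[27]=0  'ecabbebeacceadccaebceaceaeae'

SA = [2, 8, 21, 12, 26, 24, 16, 3, 18, 6, 4, 1, 15, 14, 9, 19, 10, 22, 13, 27, 7, 20, 11, 25, 23, 17, 5, 0]
rank  pair      lcp
   1  s[2:],s[8:]  1  'a'
   2  s[8:],s[21:]  2  'ac'
   3  s[21:],s[12:]  1  'a'
   4  s[12:],s[26:]  1  'a'
   5  s[26:],s[24:]  2  'ae'
   6  s[24:],s[16:]  2  'ae'
   7  s[16:],s[3:]  0  ''
   8  s[3:],s[18:]  1  'b'
   9  s[18:],s[6:]  1  'b'
  10  s[6:],s[4:]  2  'be'
  11  s[4:],s[1:]  0  ''
  12  s[1:],s[15:]  2  'ca'
  13  s[15:],s[14:]  1  'c'
  14  s[14:],s[9:]  2  'cc'
  15  s[9:],s[19:]  1  'c'
  16  s[19:],s[10:]  3  'cea'
  17  s[10:],s[22:]  3  'cea'
  18  s[22:],s[13:]  0  ''
  19  s[13:],s[27:]  0  ''
  20  s[27:],s[7:]  1  'e'
  21  s[7:],s[20:]  3  'eac'
  22  s[20:],s[11:]  2  'ea'
  23  s[11:],s[25:]  2  'ea'
  24  s[25:],s[23:]  3  'eae'
  25  s[23:],s[17:]  1  'e'
  26  s[17:],s[5:]  2  'eb'
  27  s[5:],s[0:]  1  'e'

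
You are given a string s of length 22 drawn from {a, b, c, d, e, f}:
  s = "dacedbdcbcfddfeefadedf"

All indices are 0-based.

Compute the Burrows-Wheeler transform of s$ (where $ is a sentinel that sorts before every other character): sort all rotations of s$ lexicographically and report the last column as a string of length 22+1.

fdfcddab$ebfaedcdfedecd

rank  rotation                 last
    0  $dacedbdcbcfddfeefadedf  f
    1  acedbdcbcfddfeefadedf$d  d
    2  adedf$dacedbdcbcfddfeef  f
    3  bcfddfeefadedf$dacedbdc  c
    4  bdcbcfddfeefadedf$daced  d
    5  cbcfddfeefadedf$dacedbd  d
    6  cedbdcbcfddfeefadedf$da  a
    7  cfddfeefadedf$dacedbdcb  b
    8  dacedbdcbcfddfeefadedf$  $
    9  dbdcbcfddfeefadedf$dace  e
   10  dcbcfddfeefadedf$dacedb  b
   11  ddfeefadedf$dacedbdcbcf  f
   12  dedf$dacedbdcbcfddfeefa  a
   13  df$dacedbdcbcfddfeefade  e
   14  dfeefadedf$dacedbdcbcfd  d
   15  edbdcbcfddfeefadedf$dac  c
   16  edf$dacedbdcbcfddfeefad  d
   17  eefadedf$dacedbdcbcfddf  f
   18  efadedf$dacedbdcbcfddfe  e
   19  f$dacedbdcbcfddfeefaded  d
   20  fadedf$dacedbdcbcfddfee  e
   21  fddfeefadedf$dacedbdcbc  c
   22  feefadedf$dacedbdcbcfdd  d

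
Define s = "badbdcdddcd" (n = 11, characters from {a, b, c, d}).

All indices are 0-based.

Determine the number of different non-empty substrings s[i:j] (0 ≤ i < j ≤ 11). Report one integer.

55

rank→(start, suffix):
  0 → (1, 'adbdcdddcd')
  1 → (0, 'badbdcdddcd')
  2 → (3, 'bdcdddcd')
  3 → (9, 'cd')
  4 → (5, 'cdddcd')
  5 → (10, 'd')
  6 → (2, 'dbdcdddcd')
  7 → (8, 'dcd')
  8 → (4, 'dcdddcd')
  9 → (7, 'ddcd')
  10 → (6, 'dddcd')

SA = [1, 0, 3, 9, 5, 10, 2, 8, 4, 7, 6]
i: (SA[i-1],SA[i]) lcp shared
  1: (1,0) 0 ''
  2: (0,3) 1 'b'
  3: (3,9) 0 ''
  4: (9,5) 2 'cd'
  5: (5,10) 0 ''
  6: (10,2) 1 'd'
  7: (2,8) 1 'd'
  8: (8,4) 3 'dcd'
  9: (4,7) 1 'd'
  10: (7,6) 2 'dd'

n(n+1)/2 = 11·12/2 = 66
Σ LCP = 0 + 0 + 1 + 0 + 2 + 0 + 1 + 1 + 3 + 1 + 2 = 11
distinct = 66 − 11 = 55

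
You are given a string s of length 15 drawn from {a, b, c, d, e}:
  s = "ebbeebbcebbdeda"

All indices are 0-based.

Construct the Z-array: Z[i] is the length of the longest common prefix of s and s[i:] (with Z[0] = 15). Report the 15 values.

[15, 0, 0, 1, 3, 0, 0, 0, 3, 0, 0, 0, 1, 0, 0]

Z[0]=15
i=1: fresh scan; Z[1]=0
i=2: fresh scan; Z[2]=0
i=3: fresh scan; Z[3]=1 grow→box=[3,4)
i=4: fresh scan; Z[4]=3 grow→box=[4,7)
i=5: min(r-i=2, Z[1]=0)=0; Z[5]=0
i=6: min(r-i=1, Z[2]=0)=0; Z[6]=0
i=7: fresh scan; Z[7]=0
i=8: fresh scan; Z[8]=3 grow→box=[8,11)
i=9: min(r-i=2, Z[1]=0)=0; Z[9]=0
i=10: min(r-i=1, Z[2]=0)=0; Z[10]=0
i=11: fresh scan; Z[11]=0
i=12: fresh scan; Z[12]=1 grow→box=[12,13)
i=13: fresh scan; Z[13]=0
i=14: fresh scan; Z[14]=0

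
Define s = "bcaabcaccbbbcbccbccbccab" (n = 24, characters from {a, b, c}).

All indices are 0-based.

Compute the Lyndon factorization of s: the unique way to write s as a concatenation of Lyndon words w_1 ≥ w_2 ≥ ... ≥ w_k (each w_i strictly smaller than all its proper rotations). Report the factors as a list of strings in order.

emit factor 1: 'bc' (i=0, period=2)
emit factor 2: 'aabcaccbbbcbccbccbccab' (i=2, period=22)

["bc", "aabcaccbbbcbccbccbccab"]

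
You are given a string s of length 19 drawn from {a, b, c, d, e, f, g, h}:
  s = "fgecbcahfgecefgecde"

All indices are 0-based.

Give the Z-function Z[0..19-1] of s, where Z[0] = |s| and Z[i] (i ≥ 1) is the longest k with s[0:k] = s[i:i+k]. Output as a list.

Z[0]=19
i=1: outside box; Z[1]=0
i=2: outside box; Z[2]=0
i=3: outside box; Z[3]=0
i=4: outside box; Z[4]=0
i=5: outside box; Z[5]=0
i=6: outside box; Z[6]=0
i=7: outside box; Z[7]=0
i=8: outside box; Z[8]=4 grow→box=[8,12)
i=9: min(r-i=3, Z[1]=0)=0; Z[9]=0
i=10: min(r-i=2, Z[2]=0)=0; Z[10]=0
i=11: min(r-i=1, Z[3]=0)=0; Z[11]=0
i=12: outside box; Z[12]=0
i=13: outside box; Z[13]=4 grow→box=[13,17)
i=14: min(r-i=3, Z[1]=0)=0; Z[14]=0
i=15: min(r-i=2, Z[2]=0)=0; Z[15]=0
i=16: min(r-i=1, Z[3]=0)=0; Z[16]=0
i=17: outside box; Z[17]=0
i=18: outside box; Z[18]=0

[19, 0, 0, 0, 0, 0, 0, 0, 4, 0, 0, 0, 0, 4, 0, 0, 0, 0, 0]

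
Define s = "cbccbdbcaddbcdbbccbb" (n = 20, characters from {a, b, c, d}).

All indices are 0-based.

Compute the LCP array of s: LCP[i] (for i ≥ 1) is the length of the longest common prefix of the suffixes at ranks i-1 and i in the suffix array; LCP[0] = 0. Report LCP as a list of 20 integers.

rank→(start, suffix):
  0 → (8, 'addbcdbbccbb')
  1 → (19, 'b')
  2 → (18, 'bb')
  3 → (14, 'bbccbb')
  4 → (6, 'bcaddbcdbbccbb')
  5 → (15, 'bccbb')
  6 → (1, 'bccbdbcaddbcdbbccbb')
  7 → (11, 'bcdbbccbb')
  8 → (4, 'bdbcaddbcdbbccbb')
  9 → (7, 'caddbcdbbccbb')
  10 → (17, 'cbb')
  11 → (0, 'cbccbdbcaddbcdbbccbb')
  12 → (3, 'cbdbcaddbcdbbccbb')
  13 → (16, 'ccbb')
  14 → (2, 'ccbdbcaddbcdbbccbb')
  15 → (12, 'cdbbccbb')
  16 → (13, 'dbbccbb')
  17 → (5, 'dbcaddbcdbbccbb')
  18 → (10, 'dbcdbbccbb')
  19 → (9, 'ddbcdbbccbb')

SA = [8, 19, 18, 14, 6, 15, 1, 11, 4, 7, 17, 0, 3, 16, 2, 12, 13, 5, 10, 9]
i: (SA[i-1],SA[i]) lcp shared
  1: (8,19) 0 ''
  2: (19,18) 1 'b'
  3: (18,14) 2 'bb'
  4: (14,6) 1 'b'
  5: (6,15) 2 'bc'
  6: (15,1) 4 'bccb'
  7: (1,11) 2 'bc'
  8: (11,4) 1 'b'
  9: (4,7) 0 ''
  10: (7,17) 1 'c'
  11: (17,0) 2 'cb'
  12: (0,3) 2 'cb'
  13: (3,16) 1 'c'
  14: (16,2) 3 'ccb'
  15: (2,12) 1 'c'
  16: (12,13) 0 ''
  17: (13,5) 2 'db'
  18: (5,10) 3 'dbc'
  19: (10,9) 1 'd'

[0, 0, 1, 2, 1, 2, 4, 2, 1, 0, 1, 2, 2, 1, 3, 1, 0, 2, 3, 1]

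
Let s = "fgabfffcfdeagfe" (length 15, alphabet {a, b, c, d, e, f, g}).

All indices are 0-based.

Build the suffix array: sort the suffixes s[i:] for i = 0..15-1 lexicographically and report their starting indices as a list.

rank | idx | suffix
   0 |   2 | abfffcfdeagfe
   1 |  11 | agfe
   2 |   3 | bfffcfdeagfe
   3 |   7 | cfdeagfe
   4 |   9 | deagfe
   5 |  14 | e
   6 |  10 | eagfe
   7 |   6 | fcfdeagfe
   8 |   8 | fdeagfe
   9 |  13 | fe
  10 |   5 | ffcfdeagfe
  11 |   4 | fffcfdeagfe
  12 |   0 | fgabfffcfdeagfe
  13 |   1 | gabfffcfdeagfe
  14 |  12 | gfe

[2, 11, 3, 7, 9, 14, 10, 6, 8, 13, 5, 4, 0, 1, 12]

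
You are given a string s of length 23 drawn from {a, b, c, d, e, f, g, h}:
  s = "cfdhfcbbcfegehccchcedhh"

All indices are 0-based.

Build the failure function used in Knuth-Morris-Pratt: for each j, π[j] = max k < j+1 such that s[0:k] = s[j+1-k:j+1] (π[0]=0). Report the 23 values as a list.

π[0] = 0
j=1 s[j]='f': π[1]=0 (border '')
j=2 s[j]='d': π[2]=0 (border '')
j=3 s[j]='h': π[3]=0 (border '')
j=4 s[j]='f': π[4]=0 (border '')
j=5 s[j]='c': π[5]=1 (border 'c')
j=6 s[j]='b': k: 1→0; π[6]=0 (border '')
j=7 s[j]='b': π[7]=0 (border '')
j=8 s[j]='c': π[8]=1 (border 'c')
j=9 s[j]='f': π[9]=2 (border 'cf')
j=10 s[j]='e': k: 2→0; π[10]=0 (border '')
j=11 s[j]='g': π[11]=0 (border '')
j=12 s[j]='e': π[12]=0 (border '')
j=13 s[j]='h': π[13]=0 (border '')
j=14 s[j]='c': π[14]=1 (border 'c')
j=15 s[j]='c': k: 1→0; π[15]=1 (border 'c')
j=16 s[j]='c': k: 1→0; π[16]=1 (border 'c')
j=17 s[j]='h': k: 1→0; π[17]=0 (border '')
j=18 s[j]='c': π[18]=1 (border 'c')
j=19 s[j]='e': k: 1→0; π[19]=0 (border '')
j=20 s[j]='d': π[20]=0 (border '')
j=21 s[j]='h': π[21]=0 (border '')
j=22 s[j]='h': π[22]=0 (border '')

[0, 0, 0, 0, 0, 1, 0, 0, 1, 2, 0, 0, 0, 0, 1, 1, 1, 0, 1, 0, 0, 0, 0]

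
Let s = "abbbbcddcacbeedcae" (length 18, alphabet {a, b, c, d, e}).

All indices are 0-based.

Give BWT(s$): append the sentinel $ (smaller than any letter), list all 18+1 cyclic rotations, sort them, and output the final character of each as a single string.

e$ccabbbcddabdecaeb

rank  rotation             last
    0  $abbbbcddcacbeedcae  e
    1  abbbbcddcacbeedcae$  $
    2  acbeedcae$abbbbcddc  c
    3  ae$abbbbcddcacbeedc  c
    4  bbbbcddcacbeedcae$a  a
    5  bbbcddcacbeedcae$ab  b
    6  bbcddcacbeedcae$abb  b
    7  bcddcacbeedcae$abbb  b
    8  beedcae$abbbbcddcac  c
    9  cacbeedcae$abbbbcdd  d
   10  cae$abbbbcddcacbeed  d
   11  cbeedcae$abbbbcddca  a
   12  cddcacbeedcae$abbbb  b
   13  dcacbeedcae$abbbbcd  d
   14  dcae$abbbbcddcacbee  e
   15  ddcacbeedcae$abbbbc  c
   16  e$abbbbcddcacbeedca  a
   17  edcae$abbbbcddcacbe  e
   18  eedcae$abbbbcddcacb  b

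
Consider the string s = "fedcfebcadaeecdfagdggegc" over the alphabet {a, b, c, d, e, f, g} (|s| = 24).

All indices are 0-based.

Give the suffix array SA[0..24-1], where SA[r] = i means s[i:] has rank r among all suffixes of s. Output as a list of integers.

sorted suffixes:
  #0 SA[0]=8  'adaeecdfagdggegc'
  #1 SA[1]=10  'aeecdfagdggegc'
  #2 SA[2]=16  'agdggegc'
  #3 SA[3]=6  'bcadaeecdfagdggegc'
  #4 SA[4]=23  'c'
  #5 SA[5]=7  'cadaeecdfagdggegc'
  #6 SA[6]=13  'cdfagdggegc'
  #7 SA[7]=3  'cfebcadaeecdfagdggegc'
  #8 SA[8]=9  'daeecdfagdggegc'
  #9 SA[9]=2  'dcfebcadaeecdfagdggegc'
  #10 SA[10]=14  'dfagdggegc'
  #11 SA[11]=18  'dggegc'
  #12 SA[12]=5  'ebcadaeecdfagdggegc'
  #13 SA[13]=12  'ecdfagdggegc'
  #14 SA[14]=1  'edcfebcadaeecdfagdggegc'
  #15 SA[15]=11  'eecdfagdggegc'
  #16 SA[16]=21  'egc'
  #17 SA[17]=15  'fagdggegc'
  #18 SA[18]=4  'febcadaeecdfagdggegc'
  #19 SA[19]=0  'fedcfebcadaeecdfagdggegc'
  #20 SA[20]=22  'gc'
  #21 SA[21]=17  'gdggegc'
  #22 SA[22]=20  'gegc'
  #23 SA[23]=19  'ggegc'

[8, 10, 16, 6, 23, 7, 13, 3, 9, 2, 14, 18, 5, 12, 1, 11, 21, 15, 4, 0, 22, 17, 20, 19]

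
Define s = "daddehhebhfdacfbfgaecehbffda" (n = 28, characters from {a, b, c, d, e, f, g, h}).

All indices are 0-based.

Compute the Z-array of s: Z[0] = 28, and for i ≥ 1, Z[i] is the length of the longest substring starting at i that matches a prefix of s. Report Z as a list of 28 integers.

Z[0]=28
i=1: i≥r, start 0; Z[1]=0
i=2: i≥r, start 0; Z[2]=1 extend→box=[2,3)
i=3: i≥r, start 0; Z[3]=1 extend→box=[3,4)
i=4: i≥r, start 0; Z[4]=0
i=5: i≥r, start 0; Z[5]=0
i=6: i≥r, start 0; Z[6]=0
i=7: i≥r, start 0; Z[7]=0
i=8: i≥r, start 0; Z[8]=0
i=9: i≥r, start 0; Z[9]=0
i=10: i≥r, start 0; Z[10]=0
i=11: i≥r, start 0; Z[11]=2 extend→box=[11,13)
i=12: min(r-i=1, Z[1]=0)=0; Z[12]=0
i=13: i≥r, start 0; Z[13]=0
i=14: i≥r, start 0; Z[14]=0
i=15: i≥r, start 0; Z[15]=0
i=16: i≥r, start 0; Z[16]=0
i=17: i≥r, start 0; Z[17]=0
i=18: i≥r, start 0; Z[18]=0
i=19: i≥r, start 0; Z[19]=0
i=20: i≥r, start 0; Z[20]=0
i=21: i≥r, start 0; Z[21]=0
i=22: i≥r, start 0; Z[22]=0
i=23: i≥r, start 0; Z[23]=0
i=24: i≥r, start 0; Z[24]=0
i=25: i≥r, start 0; Z[25]=0
i=26: i≥r, start 0; Z[26]=2 extend→box=[26,28)
i=27: min(r-i=1, Z[1]=0)=0; Z[27]=0

[28, 0, 1, 1, 0, 0, 0, 0, 0, 0, 0, 2, 0, 0, 0, 0, 0, 0, 0, 0, 0, 0, 0, 0, 0, 0, 2, 0]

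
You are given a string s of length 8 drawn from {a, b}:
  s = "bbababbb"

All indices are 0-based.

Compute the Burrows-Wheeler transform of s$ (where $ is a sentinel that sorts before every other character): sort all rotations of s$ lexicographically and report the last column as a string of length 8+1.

rank  rotation   last
    0  $bbababbb  b
    1  ababbb$bb  b
    2  abbb$bbab  b
    3  b$bbababb  b
    4  bababbb$b  b
    5  babbb$bba  a
    6  bb$bbabab  b
    7  bbababbb$  $
    8  bbb$bbaba  a

bbbbbab$a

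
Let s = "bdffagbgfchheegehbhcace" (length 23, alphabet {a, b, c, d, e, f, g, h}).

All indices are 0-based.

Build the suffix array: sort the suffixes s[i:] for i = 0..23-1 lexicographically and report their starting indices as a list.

[20, 4, 0, 6, 17, 19, 21, 9, 1, 22, 12, 13, 15, 3, 8, 2, 5, 14, 7, 16, 18, 11, 10]

sorted suffixes:
  #0 SA[0]=20  'ace'
  #1 SA[1]=4  'agbgfchheegehbhcace'
  #2 SA[2]=0  'bdffagbgfchheegehbhcace'
  #3 SA[3]=6  'bgfchheegehbhcace'
  #4 SA[4]=17  'bhcace'
  #5 SA[5]=19  'cace'
  #6 SA[6]=21  'ce'
  #7 SA[7]=9  'chheegehbhcace'
  #8 SA[8]=1  'dffagbgfchheegehbhcace'
  #9 SA[9]=22  'e'
  #10 SA[10]=12  'eegehbhcace'
  #11 SA[11]=13  'egehbhcace'
  #12 SA[12]=15  'ehbhcace'
  #13 SA[13]=3  'fagbgfchheegehbhcace'
  #14 SA[14]=8  'fchheegehbhcace'
  #15 SA[15]=2  'ffagbgfchheegehbhcace'
  #16 SA[16]=5  'gbgfchheegehbhcace'
  #17 SA[17]=14  'gehbhcace'
  #18 SA[18]=7  'gfchheegehbhcace'
  #19 SA[19]=16  'hbhcace'
  #20 SA[20]=18  'hcace'
  #21 SA[21]=11  'heegehbhcace'
  #22 SA[22]=10  'hheegehbhcace'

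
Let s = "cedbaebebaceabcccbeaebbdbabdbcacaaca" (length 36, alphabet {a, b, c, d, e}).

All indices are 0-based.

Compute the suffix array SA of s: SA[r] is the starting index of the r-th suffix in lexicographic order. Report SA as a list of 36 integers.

[35, 32, 12, 25, 33, 30, 9, 19, 4, 24, 8, 3, 21, 28, 13, 22, 26, 17, 6, 34, 31, 29, 16, 15, 14, 10, 0, 23, 2, 27, 11, 18, 7, 20, 5, 1]

sorted suffixes:
  #0 SA[0]=35  'a'
  #1 SA[1]=32  'aaca'
  #2 SA[2]=12  'abcccbeaebbdbabdbcacaaca'
  #3 SA[3]=25  'abdbcacaaca'
  #4 SA[4]=33  'aca'
  #5 SA[5]=30  'acaaca'
  #6 SA[6]=9  'aceabcccbeaebbdbabdbcacaaca'
  #7 SA[7]=19  'aebbdbabdbcacaaca'
  #8 SA[8]=4  'aebebaceabcccbeaebbdbabdbcacaaca'
  #9 SA[9]=24  'babdbcacaaca'
  #10 SA[10]=8  'baceabcccbeaebbdbabdbcacaaca'
  #11 SA[11]=3  'baebebaceabcccbeaebbdbabdbcacaaca'
  #12 SA[12]=21  'bbdbabdbcacaaca'
  #13 SA[13]=28  'bcacaaca'
  #14 SA[14]=13  'bcccbeaebbdbabdbcacaaca'
  #15 SA[15]=22  'bdbabdbcacaaca'
  #16 SA[16]=26  'bdbcacaaca'
  #17 SA[17]=17  'beaebbdbabdbcacaaca'
  #18 SA[18]=6  'bebaceabcccbeaebbdbabdbcacaaca'
  #19 SA[19]=34  'ca'
  #20 SA[20]=31  'caaca'
  #21 SA[21]=29  'cacaaca'
  #22 SA[22]=16  'cbeaebbdbabdbcacaaca'
  #23 SA[23]=15  'ccbeaebbdbabdbcacaaca'
  #24 SA[24]=14  'cccbeaebbdbabdbcacaaca'
  #25 SA[25]=10  'ceabcccbeaebbdbabdbcacaaca'
  #26 SA[26]=0  'cedbaebebaceabcccbeaebbdbabdbcacaaca'
  #27 SA[27]=23  'dbabdbcacaaca'
  #28 SA[28]=2  'dbaebebaceabcccbeaebbdbabdbcacaaca'
  #29 SA[29]=27  'dbcacaaca'
  #30 SA[30]=11  'eabcccbeaebbdbabdbcacaaca'
  #31 SA[31]=18  'eaebbdbabdbcacaaca'
  #32 SA[32]=7  'ebaceabcccbeaebbdbabdbcacaaca'
  #33 SA[33]=20  'ebbdbabdbcacaaca'
  #34 SA[34]=5  'ebebaceabcccbeaebbdbabdbcacaaca'
  #35 SA[35]=1  'edbaebebaceabcccbeaebbdbabdbcacaaca'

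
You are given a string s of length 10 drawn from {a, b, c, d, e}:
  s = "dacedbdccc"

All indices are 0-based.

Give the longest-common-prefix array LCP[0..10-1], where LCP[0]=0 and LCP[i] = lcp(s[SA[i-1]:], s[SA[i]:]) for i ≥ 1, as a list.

[0, 0, 0, 1, 2, 1, 0, 1, 1, 0]

rank→(start, suffix):
  0 → (1, 'acedbdccc')
  1 → (5, 'bdccc')
  2 → (9, 'c')
  3 → (8, 'cc')
  4 → (7, 'ccc')
  5 → (2, 'cedbdccc')
  6 → (0, 'dacedbdccc')
  7 → (4, 'dbdccc')
  8 → (6, 'dccc')
  9 → (3, 'edbdccc')

SA = [1, 5, 9, 8, 7, 2, 0, 4, 6, 3]
[i] adj suffixes → lcp
  [1] 1/5 → 0 ('')
  [2] 5/9 → 0 ('')
  [3] 9/8 → 1 ('c')
  [4] 8/7 → 2 ('cc')
  [5] 7/2 → 1 ('c')
  [6] 2/0 → 0 ('')
  [7] 0/4 → 1 ('d')
  [8] 4/6 → 1 ('d')
  [9] 6/3 → 0 ('')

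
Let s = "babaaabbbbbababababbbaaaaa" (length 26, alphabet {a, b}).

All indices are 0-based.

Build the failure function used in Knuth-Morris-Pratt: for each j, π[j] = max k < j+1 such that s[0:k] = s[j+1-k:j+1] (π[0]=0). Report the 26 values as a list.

π[0] = 0
j=1 s[j]='a': π[1]=0 (border '')
j=2 s[j]='b': π[2]=1 (border 'b')
j=3 s[j]='a': π[3]=2 (border 'ba')
j=4 s[j]='a': k: 2→0; π[4]=0 (border '')
j=5 s[j]='a': π[5]=0 (border '')
j=6 s[j]='b': π[6]=1 (border 'b')
j=7 s[j]='b': k: 1→0; π[7]=1 (border 'b')
j=8 s[j]='b': k: 1→0; π[8]=1 (border 'b')
j=9 s[j]='b': k: 1→0; π[9]=1 (border 'b')
j=10 s[j]='b': k: 1→0; π[10]=1 (border 'b')
j=11 s[j]='a': π[11]=2 (border 'ba')
j=12 s[j]='b': π[12]=3 (border 'bab')
j=13 s[j]='a': π[13]=4 (border 'baba')
j=14 s[j]='b': k: 4→2; π[14]=3 (border 'bab')
j=15 s[j]='a': π[15]=4 (border 'baba')
j=16 s[j]='b': k: 4→2; π[16]=3 (border 'bab')
j=17 s[j]='a': π[17]=4 (border 'baba')
j=18 s[j]='b': k: 4→2; π[18]=3 (border 'bab')
j=19 s[j]='b': k: 3→1→0; π[19]=1 (border 'b')
j=20 s[j]='b': k: 1→0; π[20]=1 (border 'b')
j=21 s[j]='a': π[21]=2 (border 'ba')
j=22 s[j]='a': k: 2→0; π[22]=0 (border '')
j=23 s[j]='a': π[23]=0 (border '')
j=24 s[j]='a': π[24]=0 (border '')
j=25 s[j]='a': π[25]=0 (border '')

[0, 0, 1, 2, 0, 0, 1, 1, 1, 1, 1, 2, 3, 4, 3, 4, 3, 4, 3, 1, 1, 2, 0, 0, 0, 0]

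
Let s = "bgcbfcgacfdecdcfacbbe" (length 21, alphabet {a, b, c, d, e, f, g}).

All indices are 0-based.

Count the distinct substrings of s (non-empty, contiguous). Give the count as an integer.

214

rank→(start, suffix):
  0 → (16, 'acbbe')
  1 → (7, 'acfdecdcfacbbe')
  2 → (18, 'bbe')
  3 → (19, 'be')
  4 → (3, 'bfcgacfdecdcfacbbe')
  5 → (0, 'bgcbfcgacfdecdcfacbbe')
  6 → (17, 'cbbe')
  7 → (2, 'cbfcgacfdecdcfacbbe')
  8 → (12, 'cdcfacbbe')
  9 → (14, 'cfacbbe')
  10 → (8, 'cfdecdcfacbbe')
  11 → (5, 'cgacfdecdcfacbbe')
  12 → (13, 'dcfacbbe')
  13 → (10, 'decdcfacbbe')
  14 → (20, 'e')
  15 → (11, 'ecdcfacbbe')
  16 → (15, 'facbbe')
  17 → (4, 'fcgacfdecdcfacbbe')
  18 → (9, 'fdecdcfacbbe')
  19 → (6, 'gacfdecdcfacbbe')
  20 → (1, 'gcbfcgacfdecdcfacbbe')

SA = [16, 7, 18, 19, 3, 0, 17, 2, 12, 14, 8, 5, 13, 10, 20, 11, 15, 4, 9, 6, 1]
[i] adj suffixes → lcp
  [1] 16/7 → 2 ('ac')
  [2] 7/18 → 0 ('')
  [3] 18/19 → 1 ('b')
  [4] 19/3 → 1 ('b')
  [5] 3/0 → 1 ('b')
  [6] 0/17 → 0 ('')
  [7] 17/2 → 2 ('cb')
  [8] 2/12 → 1 ('c')
  [9] 12/14 → 1 ('c')
  [10] 14/8 → 2 ('cf')
  [11] 8/5 → 1 ('c')
  [12] 5/13 → 0 ('')
  [13] 13/10 → 1 ('d')
  [14] 10/20 → 0 ('')
  [15] 20/11 → 1 ('e')
  [16] 11/15 → 0 ('')
  [17] 15/4 → 1 ('f')
  [18] 4/9 → 1 ('f')
  [19] 9/6 → 0 ('')
  [20] 6/1 → 1 ('g')

n(n+1)/2 = 21·22/2 = 231
Σ LCP = 0 + 2 + 0 + 1 + 1 + 1 + 0 + 2 + 1 + 1 + 2 + 1 + 0 + 1 + 0 + 1 + 0 + 1 + 1 + 0 + 1 = 17
distinct = 231 − 17 = 214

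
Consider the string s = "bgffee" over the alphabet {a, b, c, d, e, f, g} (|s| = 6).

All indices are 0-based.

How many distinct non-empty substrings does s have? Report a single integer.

rank→(start, suffix):
  0 → (0, 'bgffee')
  1 → (5, 'e')
  2 → (4, 'ee')
  3 → (3, 'fee')
  4 → (2, 'ffee')
  5 → (1, 'gffee')

SA = [0, 5, 4, 3, 2, 1]
[i] adj suffixes → lcp
  [1] 0/5 → 0 ('')
  [2] 5/4 → 1 ('e')
  [3] 4/3 → 0 ('')
  [4] 3/2 → 1 ('f')
  [5] 2/1 → 0 ('')

n(n+1)/2 = 6·7/2 = 21
Σ LCP = 0 + 0 + 1 + 0 + 1 + 0 = 2
distinct = 21 − 2 = 19

19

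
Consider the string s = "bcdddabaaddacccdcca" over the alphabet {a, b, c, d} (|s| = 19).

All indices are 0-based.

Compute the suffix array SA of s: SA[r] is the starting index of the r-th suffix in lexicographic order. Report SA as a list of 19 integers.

rank | idx | suffix
   0 |  18 | a
   1 |   7 | aaddacccdcca
   2 |   5 | abaaddacccdcca
   3 |  11 | acccdcca
   4 |   8 | addacccdcca
   5 |   6 | baaddacccdcca
   6 |   0 | bcdddabaaddacccdcca
   7 |  17 | ca
   8 |  16 | cca
   9 |  12 | cccdcca
  10 |  13 | ccdcca
  11 |  14 | cdcca
  12 |   1 | cdddabaaddacccdcca
  13 |   4 | dabaaddacccdcca
  14 |  10 | dacccdcca
  15 |  15 | dcca
  16 |   3 | ddabaaddacccdcca
  17 |   9 | ddacccdcca
  18 |   2 | dddabaaddacccdcca

[18, 7, 5, 11, 8, 6, 0, 17, 16, 12, 13, 14, 1, 4, 10, 15, 3, 9, 2]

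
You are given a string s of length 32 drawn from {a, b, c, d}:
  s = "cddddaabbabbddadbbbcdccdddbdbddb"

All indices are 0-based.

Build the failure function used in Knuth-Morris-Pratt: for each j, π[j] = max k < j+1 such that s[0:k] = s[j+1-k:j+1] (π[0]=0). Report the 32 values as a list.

π[0] = 0
j=1 s[j]='d': π[1]=0 (border '')
j=2 s[j]='d': π[2]=0 (border '')
j=3 s[j]='d': π[3]=0 (border '')
j=4 s[j]='d': π[4]=0 (border '')
j=5 s[j]='a': π[5]=0 (border '')
j=6 s[j]='a': π[6]=0 (border '')
j=7 s[j]='b': π[7]=0 (border '')
j=8 s[j]='b': π[8]=0 (border '')
j=9 s[j]='a': π[9]=0 (border '')
j=10 s[j]='b': π[10]=0 (border '')
j=11 s[j]='b': π[11]=0 (border '')
j=12 s[j]='d': π[12]=0 (border '')
j=13 s[j]='d': π[13]=0 (border '')
j=14 s[j]='a': π[14]=0 (border '')
j=15 s[j]='d': π[15]=0 (border '')
j=16 s[j]='b': π[16]=0 (border '')
j=17 s[j]='b': π[17]=0 (border '')
j=18 s[j]='b': π[18]=0 (border '')
j=19 s[j]='c': π[19]=1 (border 'c')
j=20 s[j]='d': π[20]=2 (border 'cd')
j=21 s[j]='c': k: 2→0; π[21]=1 (border 'c')
j=22 s[j]='c': k: 1→0; π[22]=1 (border 'c')
j=23 s[j]='d': π[23]=2 (border 'cd')
j=24 s[j]='d': π[24]=3 (border 'cdd')
j=25 s[j]='d': π[25]=4 (border 'cddd')
j=26 s[j]='b': k: 4→0; π[26]=0 (border '')
j=27 s[j]='d': π[27]=0 (border '')
j=28 s[j]='b': π[28]=0 (border '')
j=29 s[j]='d': π[29]=0 (border '')
j=30 s[j]='d': π[30]=0 (border '')
j=31 s[j]='b': π[31]=0 (border '')

[0, 0, 0, 0, 0, 0, 0, 0, 0, 0, 0, 0, 0, 0, 0, 0, 0, 0, 0, 1, 2, 1, 1, 2, 3, 4, 0, 0, 0, 0, 0, 0]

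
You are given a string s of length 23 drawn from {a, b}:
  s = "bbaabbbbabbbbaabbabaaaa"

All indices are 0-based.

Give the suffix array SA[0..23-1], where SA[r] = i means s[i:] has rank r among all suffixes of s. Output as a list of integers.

rank | idx | suffix
   0 |  22 | a
   1 |  21 | aa
   2 |  20 | aaa
   3 |  19 | aaaa
   4 |  13 | aabbabaaaa
   5 |   2 | aabbbbabbbbaabbabaaaa
   6 |  17 | abaaaa
   7 |  14 | abbabaaaa
   8 |   8 | abbbbaabbabaaaa
   9 |   3 | abbbbabbbbaabbabaaaa
  10 |  18 | baaaa
  11 |  12 | baabbabaaaa
  12 |   1 | baabbbbabbbbaabbabaaaa
  13 |  16 | babaaaa
  14 |   7 | babbbbaabbabaaaa
  15 |  11 | bbaabbabaaaa
  16 |   0 | bbaabbbbabbbbaabbabaaaa
  17 |  15 | bbabaaaa
  18 |   6 | bbabbbbaabbabaaaa
  19 |  10 | bbbaabbabaaaa
  20 |   5 | bbbabbbbaabbabaaaa
  21 |   9 | bbbbaabbabaaaa
  22 |   4 | bbbbabbbbaabbabaaaa

[22, 21, 20, 19, 13, 2, 17, 14, 8, 3, 18, 12, 1, 16, 7, 11, 0, 15, 6, 10, 5, 9, 4]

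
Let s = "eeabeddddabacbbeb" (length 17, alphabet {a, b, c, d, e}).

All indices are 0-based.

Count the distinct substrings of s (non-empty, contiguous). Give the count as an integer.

136

rank | idx | suffix
   0 |   9 | abacbbeb
   1 |   2 | abeddddabacbbeb
   2 |  11 | acbbeb
   3 |  16 | b
   4 |  10 | bacbbeb
   5 |  13 | bbeb
   6 |  14 | beb
   7 |   3 | beddddabacbbeb
   8 |  12 | cbbeb
   9 |   8 | dabacbbeb
  10 |   7 | ddabacbbeb
  11 |   6 | dddabacbbeb
  12 |   5 | ddddabacbbeb
  13 |   1 | eabeddddabacbbeb
  14 |  15 | eb
  15 |   4 | eddddabacbbeb
  16 |   0 | eeabeddddabacbbeb

SA = [9, 2, 11, 16, 10, 13, 14, 3, 12, 8, 7, 6, 5, 1, 15, 4, 0]
[i] adj suffixes → lcp
  [1] 9/2 → 2 ('ab')
  [2] 2/11 → 1 ('a')
  [3] 11/16 → 0 ('')
  [4] 16/10 → 1 ('b')
  [5] 10/13 → 1 ('b')
  [6] 13/14 → 1 ('b')
  [7] 14/3 → 2 ('be')
  [8] 3/12 → 0 ('')
  [9] 12/8 → 0 ('')
  [10] 8/7 → 1 ('d')
  [11] 7/6 → 2 ('dd')
  [12] 6/5 → 3 ('ddd')
  [13] 5/1 → 0 ('')
  [14] 1/15 → 1 ('e')
  [15] 15/4 → 1 ('e')
  [16] 4/0 → 1 ('e')

n(n+1)/2 = 17·18/2 = 153
Σ LCP = 0 + 2 + 1 + 0 + 1 + 1 + 1 + 2 + 0 + 0 + 1 + 2 + 3 + 0 + 1 + 1 + 1 = 17
distinct = 153 − 17 = 136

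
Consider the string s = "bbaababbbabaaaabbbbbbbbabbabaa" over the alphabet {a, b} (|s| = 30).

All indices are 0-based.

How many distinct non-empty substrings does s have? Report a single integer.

sorted suffixes:
  #0 SA[0]=29  'a'
  #1 SA[1]=28  'aa'
  #2 SA[2]=11  'aaaabbbbbbbbabbabaa'
  #3 SA[3]=12  'aaabbbbbbbbabbabaa'
  #4 SA[4]=2  'aababbbabaaaabbbbbbbbabbabaa'
  #5 SA[5]=13  'aabbbbbbbbabbabaa'
  #6 SA[6]=26  'abaa'
  #7 SA[7]=9  'abaaaabbbbbbbbabbabaa'
  #8 SA[8]=3  'ababbbabaaaabbbbbbbbabbabaa'
  #9 SA[9]=23  'abbabaa'
  #10 SA[10]=5  'abbbabaaaabbbbbbbbabbabaa'
  #11 SA[11]=14  'abbbbbbbbabbabaa'
  #12 SA[12]=27  'baa'
  #13 SA[13]=10  'baaaabbbbbbbbabbabaa'
  #14 SA[14]=1  'baababbbabaaaabbbbbbbbabbabaa'
  #15 SA[15]=25  'babaa'
  #16 SA[16]=8  'babaaaabbbbbbbbabbabaa'
  #17 SA[17]=22  'babbabaa'
  #18 SA[18]=4  'babbbabaaaabbbbbbbbabbabaa'
  #19 SA[19]=0  'bbaababbbabaaaabbbbbbbbabbabaa'
  #20 SA[20]=24  'bbabaa'
  #21 SA[21]=7  'bbabaaaabbbbbbbbabbabaa'
  #22 SA[22]=21  'bbabbabaa'
  #23 SA[23]=6  'bbbabaaaabbbbbbbbabbabaa'
  #24 SA[24]=20  'bbbabbabaa'
  #25 SA[25]=19  'bbbbabbabaa'
  #26 SA[26]=18  'bbbbbabbabaa'
  #27 SA[27]=17  'bbbbbbabbabaa'
  #28 SA[28]=16  'bbbbbbbabbabaa'
  #29 SA[29]=15  'bbbbbbbbabbabaa'

SA = [29, 28, 11, 12, 2, 13, 26, 9, 3, 23, 5, 14, 27, 10, 1, 25, 8, 22, 4, 0, 24, 7, 21, 6, 20, 19, 18, 17, 16, 15]
rank  pair      lcp
   1  s[29:],s[28:]  1  'a'
   2  s[28:],s[11:]  2  'aa'
   3  s[11:],s[12:]  3  'aaa'
   4  s[12:],s[2:]  2  'aa'
   5  s[2:],s[13:]  3  'aab'
   6  s[13:],s[26:]  1  'a'
   7  s[26:],s[9:]  4  'abaa'
   8  s[9:],s[3:]  3  'aba'
   9  s[3:],s[23:]  2  'ab'
  10  s[23:],s[5:]  3  'abb'
  11  s[5:],s[14:]  4  'abbb'
  12  s[14:],s[27:]  0  ''
  13  s[27:],s[10:]  3  'baa'
  14  s[10:],s[1:]  3  'baa'
  15  s[1:],s[25:]  2  'ba'
  16  s[25:],s[8:]  5  'babaa'
  17  s[8:],s[22:]  3  'bab'
  18  s[22:],s[4:]  4  'babb'
  19  s[4:],s[0:]  1  'b'
  20  s[0:],s[24:]  3  'bba'
  21  s[24:],s[7:]  6  'bbabaa'
  22  s[7:],s[21:]  4  'bbab'
  23  s[21:],s[6:]  2  'bb'
  24  s[6:],s[20:]  5  'bbbab'
  25  s[20:],s[19:]  3  'bbb'
  26  s[19:],s[18:]  4  'bbbb'
  27  s[18:],s[17:]  5  'bbbbb'
  28  s[17:],s[16:]  6  'bbbbbb'
  29  s[16:],s[15:]  7  'bbbbbbb'

n(n+1)/2 = 30·31/2 = 465
Σ LCP = 0 + 1 + 2 + 3 + 2 + 3 + 1 + 4 + 3 + 2 + 3 + 4 + 0 + 3 + 3 + 2 + 5 + 3 + 4 + 1 + 3 + 6 + 4 + 2 + 5 + 3 + 4 + 5 + 6 + 7 = 94
distinct = 465 − 94 = 371

371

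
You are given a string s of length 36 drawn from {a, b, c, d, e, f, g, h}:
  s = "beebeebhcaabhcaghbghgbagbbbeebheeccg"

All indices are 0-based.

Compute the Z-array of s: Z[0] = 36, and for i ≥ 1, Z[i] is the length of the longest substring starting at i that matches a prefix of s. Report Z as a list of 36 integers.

[36, 0, 0, 4, 0, 0, 1, 0, 0, 0, 0, 1, 0, 0, 0, 0, 0, 1, 0, 0, 0, 1, 0, 0, 1, 1, 4, 0, 0, 1, 0, 0, 0, 0, 0, 0]

Z[0]=36
i=1: i≥r, start 0; Z[1]=0
i=2: i≥r, start 0; Z[2]=0
i=3: i≥r, start 0; Z[3]=4 scan→box=[3,7)
i=4: min(r-i=3, Z[1]=0)=0; Z[4]=0
i=5: min(r-i=2, Z[2]=0)=0; Z[5]=0
i=6: min(r-i=1, Z[3]=4)=1; Z[6]=1
i=7: i≥r, start 0; Z[7]=0
i=8: i≥r, start 0; Z[8]=0
i=9: i≥r, start 0; Z[9]=0
i=10: i≥r, start 0; Z[10]=0
i=11: i≥r, start 0; Z[11]=1 scan→box=[11,12)
i=12: i≥r, start 0; Z[12]=0
i=13: i≥r, start 0; Z[13]=0
i=14: i≥r, start 0; Z[14]=0
i=15: i≥r, start 0; Z[15]=0
i=16: i≥r, start 0; Z[16]=0
i=17: i≥r, start 0; Z[17]=1 scan→box=[17,18)
i=18: i≥r, start 0; Z[18]=0
i=19: i≥r, start 0; Z[19]=0
i=20: i≥r, start 0; Z[20]=0
i=21: i≥r, start 0; Z[21]=1 scan→box=[21,22)
i=22: i≥r, start 0; Z[22]=0
i=23: i≥r, start 0; Z[23]=0
i=24: i≥r, start 0; Z[24]=1 scan→box=[24,25)
i=25: i≥r, start 0; Z[25]=1 scan→box=[25,26)
i=26: i≥r, start 0; Z[26]=4 scan→box=[26,30)
i=27: min(r-i=3, Z[1]=0)=0; Z[27]=0
i=28: min(r-i=2, Z[2]=0)=0; Z[28]=0
i=29: min(r-i=1, Z[3]=4)=1; Z[29]=1
i=30: i≥r, start 0; Z[30]=0
i=31: i≥r, start 0; Z[31]=0
i=32: i≥r, start 0; Z[32]=0
i=33: i≥r, start 0; Z[33]=0
i=34: i≥r, start 0; Z[34]=0
i=35: i≥r, start 0; Z[35]=0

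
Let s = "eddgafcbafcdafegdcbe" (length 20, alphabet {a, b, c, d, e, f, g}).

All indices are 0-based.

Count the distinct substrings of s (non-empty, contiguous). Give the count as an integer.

sorted suffixes:
  #0 SA[0]=4  'afcbafcdafegdcbe'
  #1 SA[1]=8  'afcdafegdcbe'
  #2 SA[2]=12  'afegdcbe'
  #3 SA[3]=7  'bafcdafegdcbe'
  #4 SA[4]=18  'be'
  #5 SA[5]=6  'cbafcdafegdcbe'
  #6 SA[6]=17  'cbe'
  #7 SA[7]=10  'cdafegdcbe'
  #8 SA[8]=11  'dafegdcbe'
  #9 SA[9]=16  'dcbe'
  #10 SA[10]=1  'ddgafcbafcdafegdcbe'
  #11 SA[11]=2  'dgafcbafcdafegdcbe'
  #12 SA[12]=19  'e'
  #13 SA[13]=0  'eddgafcbafcdafegdcbe'
  #14 SA[14]=14  'egdcbe'
  #15 SA[15]=5  'fcbafcdafegdcbe'
  #16 SA[16]=9  'fcdafegdcbe'
  #17 SA[17]=13  'fegdcbe'
  #18 SA[18]=3  'gafcbafcdafegdcbe'
  #19 SA[19]=15  'gdcbe'

SA = [4, 8, 12, 7, 18, 6, 17, 10, 11, 16, 1, 2, 19, 0, 14, 5, 9, 13, 3, 15]
[i] adj suffixes → lcp
  [1] 4/8 → 3 ('afc')
  [2] 8/12 → 2 ('af')
  [3] 12/7 → 0 ('')
  [4] 7/18 → 1 ('b')
  [5] 18/6 → 0 ('')
  [6] 6/17 → 2 ('cb')
  [7] 17/10 → 1 ('c')
  [8] 10/11 → 0 ('')
  [9] 11/16 → 1 ('d')
  [10] 16/1 → 1 ('d')
  [11] 1/2 → 1 ('d')
  [12] 2/19 → 0 ('')
  [13] 19/0 → 1 ('e')
  [14] 0/14 → 1 ('e')
  [15] 14/5 → 0 ('')
  [16] 5/9 → 2 ('fc')
  [17] 9/13 → 1 ('f')
  [18] 13/3 → 0 ('')
  [19] 3/15 → 1 ('g')

n(n+1)/2 = 20·21/2 = 210
Σ LCP = 0 + 3 + 2 + 0 + 1 + 0 + 2 + 1 + 0 + 1 + 1 + 1 + 0 + 1 + 1 + 0 + 2 + 1 + 0 + 1 = 18
distinct = 210 − 18 = 192

192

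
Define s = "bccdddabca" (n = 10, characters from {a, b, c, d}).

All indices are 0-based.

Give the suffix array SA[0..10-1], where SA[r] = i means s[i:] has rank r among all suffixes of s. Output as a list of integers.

sorted suffixes:
  #0 SA[0]=9  'a'
  #1 SA[1]=6  'abca'
  #2 SA[2]=7  'bca'
  #3 SA[3]=0  'bccdddabca'
  #4 SA[4]=8  'ca'
  #5 SA[5]=1  'ccdddabca'
  #6 SA[6]=2  'cdddabca'
  #7 SA[7]=5  'dabca'
  #8 SA[8]=4  'ddabca'
  #9 SA[9]=3  'dddabca'

[9, 6, 7, 0, 8, 1, 2, 5, 4, 3]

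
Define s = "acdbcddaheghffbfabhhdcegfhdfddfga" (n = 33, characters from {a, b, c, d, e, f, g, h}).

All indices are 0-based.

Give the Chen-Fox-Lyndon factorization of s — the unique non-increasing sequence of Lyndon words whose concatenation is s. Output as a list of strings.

emit factor 1: 'acdbcddaheghffbf' (i=0, period=16)
emit factor 2: 'abhhdcegfhdfddfg' (i=16, period=16)
emit factor 3: 'a' (i=32, period=1)

["acdbcddaheghffbf", "abhhdcegfhdfddfg", "a"]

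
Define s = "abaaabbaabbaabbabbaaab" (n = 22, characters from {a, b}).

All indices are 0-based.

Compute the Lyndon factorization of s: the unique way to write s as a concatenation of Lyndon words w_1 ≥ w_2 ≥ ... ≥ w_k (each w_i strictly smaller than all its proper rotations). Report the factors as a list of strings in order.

emit factor 1: 'ab' (i=0, period=2)
emit factor 2: 'aaabbaabbaabbabb' (i=2, period=16)
emit factor 3: 'aaab' (i=18, period=4)

["ab", "aaabbaabbaabbabb", "aaab"]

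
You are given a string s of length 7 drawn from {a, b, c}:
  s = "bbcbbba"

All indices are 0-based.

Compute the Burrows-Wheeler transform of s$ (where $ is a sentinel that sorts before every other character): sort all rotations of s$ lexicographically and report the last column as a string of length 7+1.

abbbc$bb

rank  rotation  last
    0  $bbcbbba  a
    1  a$bbcbbb  b
    2  ba$bbcbb  b
    3  bba$bbcb  b
    4  bbba$bbc  c
    5  bbcbbba$  $
    6  bcbbba$b  b
    7  cbbba$bb  b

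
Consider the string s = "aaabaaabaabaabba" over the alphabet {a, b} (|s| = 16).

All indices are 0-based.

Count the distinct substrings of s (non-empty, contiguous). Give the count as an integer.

sorted suffixes:
  #0 SA[0]=15  'a'
  #1 SA[1]=0  'aaabaaabaabaabba'
  #2 SA[2]=4  'aaabaabaabba'
  #3 SA[3]=1  'aabaaabaabaabba'
  #4 SA[4]=5  'aabaabaabba'
  #5 SA[5]=8  'aabaabba'
  #6 SA[6]=11  'aabba'
  #7 SA[7]=2  'abaaabaabaabba'
  #8 SA[8]=6  'abaabaabba'
  #9 SA[9]=9  'abaabba'
  #10 SA[10]=12  'abba'
  #11 SA[11]=14  'ba'
  #12 SA[12]=3  'baaabaabaabba'
  #13 SA[13]=7  'baabaabba'
  #14 SA[14]=10  'baabba'
  #15 SA[15]=13  'bba'

SA = [15, 0, 4, 1, 5, 8, 11, 2, 6, 9, 12, 14, 3, 7, 10, 13]
i: (SA[i-1],SA[i]) lcp shared
  1: (15,0) 1 'a'
  2: (0,4) 6 'aaabaa'
  3: (4,1) 2 'aa'
  4: (1,5) 5 'aabaa'
  5: (5,8) 6 'aabaab'
  6: (8,11) 3 'aab'
  7: (11,2) 1 'a'
  8: (2,6) 4 'abaa'
  9: (6,9) 5 'abaab'
  10: (9,12) 2 'ab'
  11: (12,14) 0 ''
  12: (14,3) 2 'ba'
  13: (3,7) 3 'baa'
  14: (7,10) 4 'baab'
  15: (10,13) 1 'b'

n(n+1)/2 = 16·17/2 = 136
Σ LCP = 0 + 1 + 6 + 2 + 5 + 6 + 3 + 1 + 4 + 5 + 2 + 0 + 2 + 3 + 4 + 1 = 45
distinct = 136 − 45 = 91

91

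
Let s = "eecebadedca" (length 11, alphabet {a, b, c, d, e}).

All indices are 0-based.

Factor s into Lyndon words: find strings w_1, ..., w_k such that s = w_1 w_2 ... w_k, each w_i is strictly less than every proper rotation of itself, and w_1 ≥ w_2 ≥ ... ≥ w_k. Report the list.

emit factor 1: 'e' (i=0, period=1)
emit factor 2: 'e' (i=1, period=1)
emit factor 3: 'ce' (i=2, period=2)
emit factor 4: 'b' (i=4, period=1)
emit factor 5: 'adedc' (i=5, period=5)
emit factor 6: 'a' (i=10, period=1)

["e", "e", "ce", "b", "adedc", "a"]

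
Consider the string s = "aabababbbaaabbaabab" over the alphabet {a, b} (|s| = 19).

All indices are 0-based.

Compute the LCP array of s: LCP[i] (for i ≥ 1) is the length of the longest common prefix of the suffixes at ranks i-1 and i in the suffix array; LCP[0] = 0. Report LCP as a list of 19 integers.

[0, 2, 5, 3, 1, 2, 4, 4, 2, 3, 0, 1, 3, 2, 3, 3, 1, 4, 2]

rank | idx | suffix
   0 |   9 | aaabbaabab
   1 |  14 | aabab
   2 |   0 | aabababbbaaabbaabab
   3 |  10 | aabbaabab
   4 |  17 | ab
   5 |  15 | abab
   6 |   1 | abababbbaaabbaabab
   7 |   3 | ababbbaaabbaabab
   8 |  11 | abbaabab
   9 |   5 | abbbaaabbaabab
  10 |  18 | b
  11 |   8 | baaabbaabab
  12 |  13 | baabab
  13 |  16 | bab
  14 |   2 | bababbbaaabbaabab
  15 |   4 | babbbaaabbaabab
  16 |   7 | bbaaabbaabab
  17 |  12 | bbaabab
  18 |   6 | bbbaaabbaabab

SA = [9, 14, 0, 10, 17, 15, 1, 3, 11, 5, 18, 8, 13, 16, 2, 4, 7, 12, 6]
[i] adj suffixes → lcp
  [1] 9/14 → 2 ('aa')
  [2] 14/0 → 5 ('aabab')
  [3] 0/10 → 3 ('aab')
  [4] 10/17 → 1 ('a')
  [5] 17/15 → 2 ('ab')
  [6] 15/1 → 4 ('abab')
  [7] 1/3 → 4 ('abab')
  [8] 3/11 → 2 ('ab')
  [9] 11/5 → 3 ('abb')
  [10] 5/18 → 0 ('')
  [11] 18/8 → 1 ('b')
  [12] 8/13 → 3 ('baa')
  [13] 13/16 → 2 ('ba')
  [14] 16/2 → 3 ('bab')
  [15] 2/4 → 3 ('bab')
  [16] 4/7 → 1 ('b')
  [17] 7/12 → 4 ('bbaa')
  [18] 12/6 → 2 ('bb')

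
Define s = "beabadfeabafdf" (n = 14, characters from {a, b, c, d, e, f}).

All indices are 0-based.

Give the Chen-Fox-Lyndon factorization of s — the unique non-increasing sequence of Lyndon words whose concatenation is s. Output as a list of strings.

emit factor 1: 'be' (i=0, period=2)
emit factor 2: 'abadfeabafdf' (i=2, period=12)

["be", "abadfeabafdf"]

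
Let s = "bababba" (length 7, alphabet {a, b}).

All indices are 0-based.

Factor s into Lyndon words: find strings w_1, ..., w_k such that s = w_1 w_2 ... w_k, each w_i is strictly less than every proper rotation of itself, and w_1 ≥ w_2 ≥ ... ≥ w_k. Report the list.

["b", "ababb", "a"]

emit factor 1: 'b' (i=0, period=1)
emit factor 2: 'ababb' (i=1, period=5)
emit factor 3: 'a' (i=6, period=1)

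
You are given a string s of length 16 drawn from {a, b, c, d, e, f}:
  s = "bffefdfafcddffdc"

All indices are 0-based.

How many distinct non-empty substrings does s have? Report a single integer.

123

rank | idx | suffix
   0 |   7 | afcddffdc
   1 |   0 | bffefdfafcddffdc
   2 |  15 | c
   3 |   9 | cddffdc
   4 |  14 | dc
   5 |  10 | ddffdc
   6 |   5 | dfafcddffdc
   7 |  11 | dffdc
   8 |   3 | efdfafcddffdc
   9 |   6 | fafcddffdc
  10 |   8 | fcddffdc
  11 |  13 | fdc
  12 |   4 | fdfafcddffdc
  13 |   2 | fefdfafcddffdc
  14 |  12 | ffdc
  15 |   1 | ffefdfafcddffdc

SA = [7, 0, 15, 9, 14, 10, 5, 11, 3, 6, 8, 13, 4, 2, 12, 1]
i: (SA[i-1],SA[i]) lcp shared
  1: (7,0) 0 ''
  2: (0,15) 0 ''
  3: (15,9) 1 'c'
  4: (9,14) 0 ''
  5: (14,10) 1 'd'
  6: (10,5) 1 'd'
  7: (5,11) 2 'df'
  8: (11,3) 0 ''
  9: (3,6) 0 ''
  10: (6,8) 1 'f'
  11: (8,13) 1 'f'
  12: (13,4) 2 'fd'
  13: (4,2) 1 'f'
  14: (2,12) 1 'f'
  15: (12,1) 2 'ff'

n(n+1)/2 = 16·17/2 = 136
Σ LCP = 0 + 0 + 0 + 1 + 0 + 1 + 1 + 2 + 0 + 0 + 1 + 1 + 2 + 1 + 1 + 2 = 13
distinct = 136 − 13 = 123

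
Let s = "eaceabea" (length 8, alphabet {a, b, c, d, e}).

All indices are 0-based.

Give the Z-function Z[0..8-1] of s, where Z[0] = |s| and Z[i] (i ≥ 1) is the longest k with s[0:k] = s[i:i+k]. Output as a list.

[8, 0, 0, 2, 0, 0, 2, 0]

Z[0]=8
i=1: i≥r, start 0; Z[1]=0
i=2: i≥r, start 0; Z[2]=0
i=3: i≥r, start 0; Z[3]=2 scan→box=[3,5)
i=4: min(r-i=1, Z[1]=0)=0; Z[4]=0
i=5: i≥r, start 0; Z[5]=0
i=6: i≥r, start 0; Z[6]=2 scan→box=[6,8)
i=7: min(r-i=1, Z[1]=0)=0; Z[7]=0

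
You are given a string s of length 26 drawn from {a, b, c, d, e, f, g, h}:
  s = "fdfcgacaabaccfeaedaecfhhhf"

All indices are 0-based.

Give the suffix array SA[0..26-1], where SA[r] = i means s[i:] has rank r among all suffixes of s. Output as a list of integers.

sorted suffixes:
  #0 SA[0]=7  'aabaccfeaedaecfhhhf'
  #1 SA[1]=8  'abaccfeaedaecfhhhf'
  #2 SA[2]=5  'acaabaccfeaedaecfhhhf'
  #3 SA[3]=10  'accfeaedaecfhhhf'
  #4 SA[4]=18  'aecfhhhf'
  #5 SA[5]=15  'aedaecfhhhf'
  #6 SA[6]=9  'baccfeaedaecfhhhf'
  #7 SA[7]=6  'caabaccfeaedaecfhhhf'
  #8 SA[8]=11  'ccfeaedaecfhhhf'
  #9 SA[9]=12  'cfeaedaecfhhhf'
  #10 SA[10]=20  'cfhhhf'
  #11 SA[11]=3  'cgacaabaccfeaedaecfhhhf'
  #12 SA[12]=17  'daecfhhhf'
  #13 SA[13]=1  'dfcgacaabaccfeaedaecfhhhf'
  #14 SA[14]=14  'eaedaecfhhhf'
  #15 SA[15]=19  'ecfhhhf'
  #16 SA[16]=16  'edaecfhhhf'
  #17 SA[17]=25  'f'
  #18 SA[18]=2  'fcgacaabaccfeaedaecfhhhf'
  #19 SA[19]=0  'fdfcgacaabaccfeaedaecfhhhf'
  #20 SA[20]=13  'feaedaecfhhhf'
  #21 SA[21]=21  'fhhhf'
  #22 SA[22]=4  'gacaabaccfeaedaecfhhhf'
  #23 SA[23]=24  'hf'
  #24 SA[24]=23  'hhf'
  #25 SA[25]=22  'hhhf'

[7, 8, 5, 10, 18, 15, 9, 6, 11, 12, 20, 3, 17, 1, 14, 19, 16, 25, 2, 0, 13, 21, 4, 24, 23, 22]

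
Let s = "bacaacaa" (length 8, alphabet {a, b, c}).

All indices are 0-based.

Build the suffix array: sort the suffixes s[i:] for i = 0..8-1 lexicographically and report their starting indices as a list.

[7, 6, 3, 4, 1, 0, 5, 2]

rank→(start, suffix):
  0 → (7, 'a')
  1 → (6, 'aa')
  2 → (3, 'aacaa')
  3 → (4, 'acaa')
  4 → (1, 'acaacaa')
  5 → (0, 'bacaacaa')
  6 → (5, 'caa')
  7 → (2, 'caacaa')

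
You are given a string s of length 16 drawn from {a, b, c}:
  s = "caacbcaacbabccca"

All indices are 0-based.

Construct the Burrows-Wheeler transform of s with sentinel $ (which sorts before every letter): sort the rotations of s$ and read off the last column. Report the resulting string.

rank  rotation           last
    0  $caacbcaacbabccca  a
    1  a$caacbcaacbabccc  c
    2  aacbabccca$caacbc  c
    3  aacbcaacbabccca$c  c
    4  abccca$caacbcaacb  b
    5  acbabccca$caacbca  a
    6  acbcaacbabccca$ca  a
    7  babccca$caacbcaac  c
    8  bcaacbabccca$caac  c
    9  bccca$caacbcaacba  a
   10  ca$caacbcaacbabcc  c
   11  caacbabccca$caacb  b
   12  caacbcaacbabccca$  $
   13  cbabccca$caacbcaa  a
   14  cbcaacbabccca$caa  a
   15  cca$caacbcaacbabc  c
   16  ccca$caacbcaacbab  b

acccbaaccacb$aacb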